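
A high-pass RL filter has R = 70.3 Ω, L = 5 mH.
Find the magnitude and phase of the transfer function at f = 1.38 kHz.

Step 1 — Angular frequency: ω = 2π·1380 = 8671 rad/s.
Step 2 — Transfer function: H(jω) = jωL/(R + jωL).
Step 3 — Numerator jωL = j·43.35; denominator R + jωL = 70.3 + j43.35.
Step 4 — H = 0.2755 + j0.4468.
Step 5 — Magnitude: |H| = 0.5249 (-5.6 dB); phase: φ = 58.3°.

|H| = 0.5249 (-5.6 dB), φ = 58.3°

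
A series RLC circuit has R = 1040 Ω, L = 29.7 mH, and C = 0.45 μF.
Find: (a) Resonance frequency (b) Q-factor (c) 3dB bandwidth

Step 1 — Resonance: ω₀ = 1/√(LC) = 1/√(0.0297·4.5e-07) = 8650 rad/s.
Step 2 — f₀ = ω₀/(2π) = 1377 Hz.
Step 3 — Series Q: Q = ω₀L/R = 8650·0.0297/1040 = 0.247.
Step 4 — Bandwidth: Δω = ω₀/Q = 3.502e+04 rad/s; BW = Δω/(2π) = 5573 Hz.

(a) f₀ = 1377 Hz  (b) Q = 0.247  (c) BW = 5573 Hz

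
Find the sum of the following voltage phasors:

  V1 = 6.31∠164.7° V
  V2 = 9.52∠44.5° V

Step 1 — Convert each phasor to rectangular form:
  V1 = 6.31·(cos(164.7°) + j·sin(164.7°)) = -6.086 + j1.665 V
  V2 = 9.52·(cos(44.5°) + j·sin(44.5°)) = 6.79 + j6.673 V
Step 2 — Sum components: V_total = 0.7038 + j8.338 V.
Step 3 — Convert to polar: |V_total| = 8.367 V, ∠V_total = 85.2°.

V_total = 8.367∠85.2° V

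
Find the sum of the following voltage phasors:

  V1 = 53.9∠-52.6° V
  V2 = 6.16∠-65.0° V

Step 1 — Convert each phasor to rectangular form:
  V1 = 53.9·(cos(-52.6°) + j·sin(-52.6°)) = 32.74 - j42.82 V
  V2 = 6.16·(cos(-65.0°) + j·sin(-65.0°)) = 2.603 - j5.583 V
Step 2 — Sum components: V_total = 35.34 - j48.4 V.
Step 3 — Convert to polar: |V_total| = 59.93 V, ∠V_total = -53.9°.

V_total = 59.93∠-53.9° V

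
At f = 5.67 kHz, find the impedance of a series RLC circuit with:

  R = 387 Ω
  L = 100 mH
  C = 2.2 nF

Step 1 — Angular frequency: ω = 2π·f = 2π·5670 = 3.563e+04 rad/s.
Step 2 — Component impedances:
  R: Z = R = 387 Ω
  L: Z = jωL = j·3.563e+04·0.1 = 0 + j3563 Ω
  C: Z = 1/(jωC) = -j/(ω·C) = 0 - j1.276e+04 Ω
Step 3 — Series combination: Z_total = R + L + C = 387 - j9196 Ω = 9205∠-87.6° Ω.

Z = 387 - j9196 Ω = 9205∠-87.6° Ω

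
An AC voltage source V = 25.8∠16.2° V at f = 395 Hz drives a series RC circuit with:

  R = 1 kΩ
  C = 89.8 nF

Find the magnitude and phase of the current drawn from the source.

Step 1 — Angular frequency: ω = 2π·f = 2π·395 = 2482 rad/s.
Step 2 — Component impedances:
  R: Z = R = 1000 Ω
  C: Z = 1/(jωC) = -j/(ω·C) = 0 - j4487 Ω
Step 3 — Series combination: Z_total = R + C = 1000 - j4487 Ω = 4597∠-77.4° Ω.
Step 4 — Source phasor: V = 25.8∠16.2° V = 24.78 + j7.198 V.
Step 5 — Ohm's law: I = V / Z_total = (24.78 + j7.198) / (1000 - j4487) = -0.0003559 + j0.005601 A.
Step 6 — Convert to polar: |I| = 0.005612 A, ∠I = 93.6°.

I = 0.005612∠93.6° A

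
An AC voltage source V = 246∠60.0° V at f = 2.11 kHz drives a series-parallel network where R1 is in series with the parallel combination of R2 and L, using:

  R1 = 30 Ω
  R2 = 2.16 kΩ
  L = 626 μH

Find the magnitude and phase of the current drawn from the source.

Step 1 — Angular frequency: ω = 2π·f = 2π·2110 = 1.326e+04 rad/s.
Step 2 — Component impedances:
  R1: Z = R = 30 Ω
  R2: Z = R = 2160 Ω
  L: Z = jωL = j·1.326e+04·0.000626 = 0 + j8.299 Ω
Step 3 — Parallel branch: R2 || L = 1/(1/R2 + 1/L) = 0.03189 + j8.299 Ω.
Step 4 — Series with R1: Z_total = R1 + (R2 || L) = 30.03 + j8.299 Ω = 31.16∠15.4° Ω.
Step 5 — Source phasor: V = 246∠60.0° V = 123 + j213 V.
Step 6 — Ohm's law: I = V / Z_total = (123 + j213) / (30.03 + j8.299) = 5.626 + j5.539 A.
Step 7 — Convert to polar: |I| = 7.895 A, ∠I = 44.6°.

I = 7.895∠44.6° A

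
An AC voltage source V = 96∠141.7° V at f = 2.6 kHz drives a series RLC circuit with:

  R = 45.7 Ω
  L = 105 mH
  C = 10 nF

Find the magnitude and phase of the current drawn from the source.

Step 1 — Angular frequency: ω = 2π·f = 2π·2600 = 1.634e+04 rad/s.
Step 2 — Component impedances:
  R: Z = R = 45.7 Ω
  L: Z = jωL = j·1.634e+04·0.105 = 0 + j1715 Ω
  C: Z = 1/(jωC) = -j/(ω·C) = 0 - j6121 Ω
Step 3 — Series combination: Z_total = R + L + C = 45.7 - j4406 Ω = 4406∠-89.4° Ω.
Step 4 — Source phasor: V = 96∠141.7° V = -75.34 + j59.5 V.
Step 5 — Ohm's law: I = V / Z_total = (-75.34 + j59.5) / (45.7 - j4406) = -0.01368 - j0.01696 A.
Step 6 — Convert to polar: |I| = 0.02179 A, ∠I = -128.9°.

I = 0.02179∠-128.9° A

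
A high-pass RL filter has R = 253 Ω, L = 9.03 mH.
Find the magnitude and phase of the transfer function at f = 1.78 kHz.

Step 1 — Angular frequency: ω = 2π·1780 = 1.118e+04 rad/s.
Step 2 — Transfer function: H(jω) = jωL/(R + jωL).
Step 3 — Numerator jωL = j·101; denominator R + jωL = 253 + j101.
Step 4 — H = 0.1374 + j0.3443.
Step 5 — Magnitude: |H| = 0.3707 (-8.6 dB); phase: φ = 68.2°.

|H| = 0.3707 (-8.6 dB), φ = 68.2°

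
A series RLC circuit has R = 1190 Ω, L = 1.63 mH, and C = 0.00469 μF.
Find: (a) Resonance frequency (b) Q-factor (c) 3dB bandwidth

Step 1 — Resonance: ω₀ = 1/√(LC) = 1/√(0.00163·4.69e-09) = 3.617e+05 rad/s.
Step 2 — f₀ = ω₀/(2π) = 5.756e+04 Hz.
Step 3 — Series Q: Q = ω₀L/R = 3.617e+05·0.00163/1190 = 0.4954.
Step 4 — Bandwidth: Δω = ω₀/Q = 7.301e+05 rad/s; BW = Δω/(2π) = 1.162e+05 Hz.

(a) f₀ = 5.756e+04 Hz  (b) Q = 0.4954  (c) BW = 1.162e+05 Hz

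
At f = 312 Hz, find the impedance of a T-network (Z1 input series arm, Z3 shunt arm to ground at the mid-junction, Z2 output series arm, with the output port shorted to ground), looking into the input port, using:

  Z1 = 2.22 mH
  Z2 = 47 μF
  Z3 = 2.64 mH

Step 1 — Angular frequency: ω = 2π·f = 2π·312 = 1960 rad/s.
Step 2 — Component impedances:
  Z1: Z = jωL = j·1960·0.00222 = 0 + j4.352 Ω
  Z2: Z = 1/(jωC) = -j/(ω·C) = 0 - j10.85 Ω
  Z3: Z = jωL = j·1960·0.00264 = 0 + j5.175 Ω
Step 3 — With the output port shorted to ground, the output series arm Z2 runs from the junction to ground; the shunt arm Z3 also runs from the junction to ground. They appear in parallel: Z3 || Z2 = 0 + j9.892 Ω.
Step 4 — Series with input arm Z1: Z_in = Z1 + (Z3 || Z2) = 0 + j14.24 Ω = 14.24∠90.0° Ω.

Z = 0 + j14.24 Ω = 14.24∠90.0° Ω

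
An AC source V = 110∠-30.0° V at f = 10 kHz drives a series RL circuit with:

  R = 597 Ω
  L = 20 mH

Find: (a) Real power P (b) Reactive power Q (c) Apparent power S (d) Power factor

Step 1 — Angular frequency: ω = 2π·f = 2π·1e+04 = 6.283e+04 rad/s.
Step 2 — Component impedances:
  R: Z = R = 597 Ω
  L: Z = jωL = j·6.283e+04·0.02 = 0 + j1257 Ω
Step 3 — Series combination: Z_total = R + L = 597 + j1257 Ω = 1391∠64.6° Ω.
Step 4 — Source phasor: V = 110∠-30.0° V = 95.26 - j55 V.
Step 5 — Current: I = V / Z = -0.006325 - j0.07881 A = 0.07907∠-94.6° A.
Step 6 — Complex power: S = V·I* = 3.732 + j7.856 VA.
Step 7 — Real power: P = Re(S) = 3.732 W.
Step 8 — Reactive power: Q = Im(S) = 7.856 VAR.
Step 9 — Apparent power: |S| = 8.697 VA.
Step 10 — Power factor: PF = P/|S| = 0.4291 (lagging).

(a) P = 3.732 W  (b) Q = 7.856 VAR  (c) S = 8.697 VA  (d) PF = 0.4291 (lagging)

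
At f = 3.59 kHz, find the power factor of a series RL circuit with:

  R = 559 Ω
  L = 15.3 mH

Step 1 — Angular frequency: ω = 2π·f = 2π·3590 = 2.256e+04 rad/s.
Step 2 — Component impedances:
  R: Z = R = 559 Ω
  L: Z = jωL = j·2.256e+04·0.0153 = 0 + j345.1 Ω
Step 3 — Series combination: Z_total = R + L = 559 + j345.1 Ω = 657∠31.7° Ω.
Step 4 — Power factor: PF = cos(φ) = Re(Z)/|Z| = 559/656.95 = 0.8509.
Step 5 — Type: Im(Z) = 345.1 ⇒ lagging (phase φ = 31.7°).

PF = 0.8509 (lagging, φ = 31.7°)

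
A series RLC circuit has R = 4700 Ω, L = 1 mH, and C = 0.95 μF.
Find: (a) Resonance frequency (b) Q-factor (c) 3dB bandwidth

Step 1 — Resonance: ω₀ = 1/√(LC) = 1/√(0.001·9.5e-07) = 3.244e+04 rad/s.
Step 2 — f₀ = ω₀/(2π) = 5164 Hz.
Step 3 — Series Q: Q = ω₀L/R = 3.244e+04·0.001/4700 = 0.006903.
Step 4 — Bandwidth: Δω = ω₀/Q = 4.7e+06 rad/s; BW = Δω/(2π) = 7.48e+05 Hz.

(a) f₀ = 5164 Hz  (b) Q = 0.006903  (c) BW = 7.48e+05 Hz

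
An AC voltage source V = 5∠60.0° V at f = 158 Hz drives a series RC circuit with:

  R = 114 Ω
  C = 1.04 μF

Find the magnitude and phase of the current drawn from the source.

Step 1 — Angular frequency: ω = 2π·f = 2π·158 = 992.7 rad/s.
Step 2 — Component impedances:
  R: Z = R = 114 Ω
  C: Z = 1/(jωC) = -j/(ω·C) = 0 - j968.6 Ω
Step 3 — Series combination: Z_total = R + C = 114 - j968.6 Ω = 975.3∠-83.3° Ω.
Step 4 — Source phasor: V = 5∠60.0° V = 2.5 + j4.33 V.
Step 5 — Ohm's law: I = V / Z_total = (2.5 + j4.33) / (114 - j968.6) = -0.00411 + j0.003065 A.
Step 6 — Convert to polar: |I| = 0.005127 A, ∠I = 143.3°.

I = 0.005127∠143.3° A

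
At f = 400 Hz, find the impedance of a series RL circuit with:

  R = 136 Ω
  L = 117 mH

Step 1 — Angular frequency: ω = 2π·f = 2π·400 = 2513 rad/s.
Step 2 — Component impedances:
  R: Z = R = 136 Ω
  L: Z = jωL = j·2513·0.117 = 0 + j294.1 Ω
Step 3 — Series combination: Z_total = R + L = 136 + j294.1 Ω = 324∠65.2° Ω.

Z = 136 + j294.1 Ω = 324∠65.2° Ω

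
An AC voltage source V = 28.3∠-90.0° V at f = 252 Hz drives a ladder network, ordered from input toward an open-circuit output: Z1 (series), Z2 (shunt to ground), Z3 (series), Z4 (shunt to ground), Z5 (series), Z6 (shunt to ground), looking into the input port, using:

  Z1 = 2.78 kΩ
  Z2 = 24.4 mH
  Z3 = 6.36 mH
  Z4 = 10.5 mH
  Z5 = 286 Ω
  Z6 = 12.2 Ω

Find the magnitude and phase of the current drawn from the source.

Step 1 — Angular frequency: ω = 2π·f = 2π·252 = 1583 rad/s.
Step 2 — Component impedances:
  Z1: Z = R = 2780 Ω
  Z2: Z = jωL = j·1583·0.0244 = 0 + j38.63 Ω
  Z3: Z = jωL = j·1583·0.00636 = 0 + j10.07 Ω
  Z4: Z = jωL = j·1583·0.0105 = 0 + j16.63 Ω
  Z5: Z = R = 286 Ω
  Z6: Z = R = 12.2 Ω
Step 3 — Ladder network (open output): work backward from the far end, alternating series and parallel combinations. Z_in = 2780 + j15.77 Ω = 2780∠0.3° Ω.
Step 4 — Source phasor: V = 28.3∠-90.0° V = 0 - j28.3 V.
Step 5 — Ohm's law: I = V / Z_total = (0 - j28.3) / (2780 + j15.77) = -5.774e-05 - j0.01018 A.
Step 6 — Convert to polar: |I| = 0.01018 A, ∠I = -90.3°.

I = 0.01018∠-90.3° A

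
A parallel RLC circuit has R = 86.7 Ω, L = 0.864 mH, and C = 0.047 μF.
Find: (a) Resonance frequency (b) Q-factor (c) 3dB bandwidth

Step 1 — Resonance: ω₀ = 1/√(LC) = 1/√(0.000864·4.7e-08) = 1.569e+05 rad/s.
Step 2 — f₀ = ω₀/(2π) = 2.498e+04 Hz.
Step 3 — Parallel Q: Q = R/(ω₀L) = 86.7/(1.569e+05·0.000864) = 0.6395.
Step 4 — Bandwidth: Δω = ω₀/Q = 2.454e+05 rad/s; BW = Δω/(2π) = 3.906e+04 Hz.

(a) f₀ = 2.498e+04 Hz  (b) Q = 0.6395  (c) BW = 3.906e+04 Hz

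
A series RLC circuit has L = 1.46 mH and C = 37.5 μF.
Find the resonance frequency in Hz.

Step 1 — Resonance condition Im(Z)=0 gives ω₀ = 1/√(LC).
Step 2 — ω₀ = 1/√(0.00146·3.75e-05) = 4274 rad/s.
Step 3 — f₀ = ω₀/(2π) = 680.2 Hz.

f₀ = 680.2 Hz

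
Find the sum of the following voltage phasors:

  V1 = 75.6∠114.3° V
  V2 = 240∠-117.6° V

Step 1 — Convert each phasor to rectangular form:
  V1 = 75.6·(cos(114.3°) + j·sin(114.3°)) = -31.11 + j68.9 V
  V2 = 240·(cos(-117.6°) + j·sin(-117.6°)) = -111.2 - j212.7 V
Step 2 — Sum components: V_total = -142.3 - j143.8 V.
Step 3 — Convert to polar: |V_total| = 202.3 V, ∠V_total = -134.7°.

V_total = 202.3∠-134.7° V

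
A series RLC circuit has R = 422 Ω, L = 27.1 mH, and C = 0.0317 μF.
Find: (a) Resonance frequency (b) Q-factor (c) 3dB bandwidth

Step 1 — Resonance condition Im(Z)=0 gives ω₀ = 1/√(LC).
Step 2 — ω₀ = 1/√(0.0271·3.17e-08) = 3.412e+04 rad/s.
Step 3 — f₀ = ω₀/(2π) = 5430 Hz.
Step 4 — Series Q: Q = ω₀L/R = 3.412e+04·0.0271/422 = 2.191.
Step 5 — 3dB bandwidth: Δω = ω₀/Q = 1.557e+04 rad/s; BW = Δω/(2π) = 2478 Hz.

(a) f₀ = 5430 Hz  (b) Q = 2.191  (c) BW = 2478 Hz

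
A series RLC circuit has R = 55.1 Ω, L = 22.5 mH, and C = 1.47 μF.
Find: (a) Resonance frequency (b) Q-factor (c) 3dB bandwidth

Step 1 — Resonance condition Im(Z)=0 gives ω₀ = 1/√(LC).
Step 2 — ω₀ = 1/√(0.0225·1.47e-06) = 5499 rad/s.
Step 3 — f₀ = ω₀/(2π) = 875.1 Hz.
Step 4 — Series Q: Q = ω₀L/R = 5499·0.0225/55.1 = 2.245.
Step 5 — 3dB bandwidth: Δω = ω₀/Q = 2449 rad/s; BW = Δω/(2π) = 389.8 Hz.

(a) f₀ = 875.1 Hz  (b) Q = 2.245  (c) BW = 389.8 Hz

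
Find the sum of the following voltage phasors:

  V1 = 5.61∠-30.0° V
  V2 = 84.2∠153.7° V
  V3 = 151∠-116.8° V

Step 1 — Convert each phasor to rectangular form:
  V1 = 5.61·(cos(-30.0°) + j·sin(-30.0°)) = 4.858 - j2.805 V
  V2 = 84.2·(cos(153.7°) + j·sin(153.7°)) = -75.48 + j37.31 V
  V3 = 151·(cos(-116.8°) + j·sin(-116.8°)) = -68.08 - j134.8 V
Step 2 — Sum components: V_total = -138.7 - j100.3 V.
Step 3 — Convert to polar: |V_total| = 171.2 V, ∠V_total = -144.1°.

V_total = 171.2∠-144.1° V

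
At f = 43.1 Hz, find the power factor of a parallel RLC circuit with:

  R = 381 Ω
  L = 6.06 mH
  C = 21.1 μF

Step 1 — Angular frequency: ω = 2π·f = 2π·43.1 = 270.8 rad/s.
Step 2 — Component impedances:
  R: Z = R = 381 Ω
  L: Z = jωL = j·270.8·0.00606 = 0 + j1.641 Ω
  C: Z = 1/(jωC) = -j/(ω·C) = 0 - j175 Ω
Step 3 — Parallel combination: 1/Z_total = 1/R + 1/L + 1/C; Z_total = 0.007203 + j1.657 Ω = 1.657∠89.8° Ω.
Step 4 — Power factor: PF = cos(φ) = Re(Z)/|Z| = 0.0072029/1.6566 = 0.004348.
Step 5 — Type: Im(Z) = 1.657 ⇒ lagging (phase φ = 89.8°).

PF = 0.004348 (lagging, φ = 89.8°)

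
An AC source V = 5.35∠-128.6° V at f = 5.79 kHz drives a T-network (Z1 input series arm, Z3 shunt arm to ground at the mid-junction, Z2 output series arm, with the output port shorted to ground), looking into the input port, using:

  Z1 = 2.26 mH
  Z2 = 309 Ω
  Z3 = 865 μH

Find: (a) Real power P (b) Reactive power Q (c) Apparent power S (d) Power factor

Step 1 — Angular frequency: ω = 2π·f = 2π·5790 = 3.638e+04 rad/s.
Step 2 — Component impedances:
  Z1: Z = jωL = j·3.638e+04·0.00226 = 0 + j82.22 Ω
  Z2: Z = R = 309 Ω
  Z3: Z = jωL = j·3.638e+04·0.000865 = 0 + j31.47 Ω
Step 3 — With the output port shorted to ground, the output series arm Z2 runs from the junction to ground; the shunt arm Z3 also runs from the junction to ground. They appear in parallel: Z3 || Z2 = 3.172 + j31.15 Ω.
Step 4 — Series with input arm Z1: Z_in = Z1 + (Z3 || Z2) = 3.172 + j113.4 Ω = 113.4∠88.4° Ω.
Step 5 — Source phasor: V = 5.35∠-128.6° V = -3.338 - j4.181 V.
Step 6 — Current: I = V / Z = -0.03768 + j0.02839 A = 0.04717∠143.0° A.
Step 7 — Complex power: S = V·I* = 0.007059 + j0.2523 VA.
Step 8 — Real power: P = Re(S) = 0.007059 W.
Step 9 — Reactive power: Q = Im(S) = 0.2523 VAR.
Step 10 — Apparent power: |S| = 0.2524 VA.
Step 11 — Power factor: PF = P/|S| = 0.02797 (lagging).

(a) P = 0.007059 W  (b) Q = 0.2523 VAR  (c) S = 0.2524 VA  (d) PF = 0.02797 (lagging)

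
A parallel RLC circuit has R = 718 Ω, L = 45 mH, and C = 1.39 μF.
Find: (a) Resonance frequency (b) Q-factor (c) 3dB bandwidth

Step 1 — Resonance: ω₀ = 1/√(LC) = 1/√(0.045·1.39e-06) = 3998 rad/s.
Step 2 — f₀ = ω₀/(2π) = 636.4 Hz.
Step 3 — Parallel Q: Q = R/(ω₀L) = 718/(3998·0.045) = 3.99.
Step 4 — Bandwidth: Δω = ω₀/Q = 1002 rad/s; BW = Δω/(2π) = 159.5 Hz.

(a) f₀ = 636.4 Hz  (b) Q = 3.99  (c) BW = 159.5 Hz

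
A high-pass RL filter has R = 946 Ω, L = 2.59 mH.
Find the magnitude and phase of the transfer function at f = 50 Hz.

Step 1 — Angular frequency: ω = 2π·50 = 314.2 rad/s.
Step 2 — Transfer function: H(jω) = jωL/(R + jωL).
Step 3 — Numerator jωL = j·0.8137; denominator R + jωL = 946 + j0.8137.
Step 4 — H = 7.398e-07 + j0.0008601.
Step 5 — Magnitude: |H| = 0.0008601 (-61.3 dB); phase: φ = 90.0°.

|H| = 0.0008601 (-61.3 dB), φ = 90.0°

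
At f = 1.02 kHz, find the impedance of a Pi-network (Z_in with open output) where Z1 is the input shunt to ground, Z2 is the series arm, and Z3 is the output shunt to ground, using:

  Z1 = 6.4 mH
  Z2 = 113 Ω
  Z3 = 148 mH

Step 1 — Angular frequency: ω = 2π·f = 2π·1020 = 6409 rad/s.
Step 2 — Component impedances:
  Z1: Z = jωL = j·6409·0.0064 = 0 + j41.02 Ω
  Z2: Z = R = 113 Ω
  Z3: Z = jωL = j·6409·0.148 = 0 + j948.5 Ω
Step 3 — With open output, the series arm Z2 and the output shunt Z3 appear in series to ground: Z2 + Z3 = 113 + j948.5 Ω.
Step 4 — Parallel with input shunt Z1: Z_in = Z1 || (Z2 + Z3) = 0.1917 + j39.34 Ω = 39.34∠89.7° Ω.

Z = 0.1917 + j39.34 Ω = 39.34∠89.7° Ω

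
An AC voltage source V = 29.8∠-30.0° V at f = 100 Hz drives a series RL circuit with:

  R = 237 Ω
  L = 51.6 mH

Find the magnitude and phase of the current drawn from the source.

Step 1 — Angular frequency: ω = 2π·f = 2π·100 = 628.3 rad/s.
Step 2 — Component impedances:
  R: Z = R = 237 Ω
  L: Z = jωL = j·628.3·0.0516 = 0 + j32.42 Ω
Step 3 — Series combination: Z_total = R + L = 237 + j32.42 Ω = 239.2∠7.8° Ω.
Step 4 — Source phasor: V = 29.8∠-30.0° V = 25.81 - j14.9 V.
Step 5 — Ohm's law: I = V / Z_total = (25.81 - j14.9) / (237 + j32.42) = 0.09845 - j0.07634 A.
Step 6 — Convert to polar: |I| = 0.1246 A, ∠I = -37.8°.

I = 0.1246∠-37.8° A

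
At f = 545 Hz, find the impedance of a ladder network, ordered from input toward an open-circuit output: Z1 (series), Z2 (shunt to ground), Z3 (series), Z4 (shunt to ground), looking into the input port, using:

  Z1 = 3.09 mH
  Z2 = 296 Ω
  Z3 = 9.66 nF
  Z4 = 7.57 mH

Step 1 — Angular frequency: ω = 2π·f = 2π·545 = 3424 rad/s.
Step 2 — Component impedances:
  Z1: Z = jωL = j·3424·0.00309 = 0 + j10.58 Ω
  Z2: Z = R = 296 Ω
  Z3: Z = 1/(jωC) = -j/(ω·C) = 0 - j3.023e+04 Ω
  Z4: Z = jωL = j·3424·0.00757 = 0 + j25.92 Ω
Step 3 — Ladder network (open output): work backward from the far end, alternating series and parallel combinations. Z_in = 296 + j7.681 Ω = 296.1∠1.5° Ω.

Z = 296 + j7.681 Ω = 296.1∠1.5° Ω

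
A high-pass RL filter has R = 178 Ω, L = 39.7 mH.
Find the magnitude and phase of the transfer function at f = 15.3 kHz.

Step 1 — Angular frequency: ω = 2π·1.53e+04 = 9.613e+04 rad/s.
Step 2 — Transfer function: H(jω) = jωL/(R + jωL).
Step 3 — Numerator jωL = j·3816; denominator R + jωL = 178 + j3816.
Step 4 — H = 0.9978 + j0.04654.
Step 5 — Magnitude: |H| = 0.9989 (-0.0 dB); phase: φ = 2.7°.

|H| = 0.9989 (-0.0 dB), φ = 2.7°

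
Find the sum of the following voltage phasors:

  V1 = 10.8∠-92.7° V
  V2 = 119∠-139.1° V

Step 1 — Convert each phasor to rectangular form:
  V1 = 10.8·(cos(-92.7°) + j·sin(-92.7°)) = -0.5087 - j10.79 V
  V2 = 119·(cos(-139.1°) + j·sin(-139.1°)) = -89.95 - j77.91 V
Step 2 — Sum components: V_total = -90.46 - j88.7 V.
Step 3 — Convert to polar: |V_total| = 126.7 V, ∠V_total = -135.6°.

V_total = 126.7∠-135.6° V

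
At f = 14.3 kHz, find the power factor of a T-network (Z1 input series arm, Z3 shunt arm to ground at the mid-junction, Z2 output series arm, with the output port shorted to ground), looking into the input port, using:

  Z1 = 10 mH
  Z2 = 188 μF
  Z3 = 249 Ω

Step 1 — Angular frequency: ω = 2π·f = 2π·1.43e+04 = 8.985e+04 rad/s.
Step 2 — Component impedances:
  Z1: Z = jωL = j·8.985e+04·0.01 = 0 + j898.5 Ω
  Z2: Z = 1/(jωC) = -j/(ω·C) = 0 - j0.0592 Ω
  Z3: Z = R = 249 Ω
Step 3 — With the output port shorted to ground, the output series arm Z2 runs from the junction to ground; the shunt arm Z3 also runs from the junction to ground. They appear in parallel: Z3 || Z2 = 1.408e-05 - j0.0592 Ω.
Step 4 — Series with input arm Z1: Z_in = Z1 + (Z3 || Z2) = 1.408e-05 + j898.4 Ω = 898.4∠90.0° Ω.
Step 5 — Power factor: PF = cos(φ) = Re(Z)/|Z| = 1.408e-05/898.4 = 1.567e-08.
Step 6 — Type: Im(Z) = 898.4 ⇒ lagging (phase φ = 90.0°).

PF = 1.567e-08 (lagging, φ = 90.0°)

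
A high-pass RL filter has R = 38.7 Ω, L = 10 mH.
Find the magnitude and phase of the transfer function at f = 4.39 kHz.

Step 1 — Angular frequency: ω = 2π·4390 = 2.758e+04 rad/s.
Step 2 — Transfer function: H(jω) = jωL/(R + jωL).
Step 3 — Numerator jωL = j·275.8; denominator R + jωL = 38.7 + j275.8.
Step 4 — H = 0.9807 + j0.1376.
Step 5 — Magnitude: |H| = 0.9903 (-0.1 dB); phase: φ = 8.0°.

|H| = 0.9903 (-0.1 dB), φ = 8.0°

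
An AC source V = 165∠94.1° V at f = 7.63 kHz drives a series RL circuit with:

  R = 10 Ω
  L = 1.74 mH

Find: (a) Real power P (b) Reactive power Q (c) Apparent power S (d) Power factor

Step 1 — Angular frequency: ω = 2π·f = 2π·7630 = 4.794e+04 rad/s.
Step 2 — Component impedances:
  R: Z = R = 10 Ω
  L: Z = jωL = j·4.794e+04·0.00174 = 0 + j83.42 Ω
Step 3 — Series combination: Z_total = R + L = 10 + j83.42 Ω = 84.01∠83.2° Ω.
Step 4 — Source phasor: V = 165∠94.1° V = -11.8 + j164.6 V.
Step 5 — Current: I = V / Z = 1.928 + j0.3726 A = 1.964∠10.9° A.
Step 6 — Complex power: S = V·I* = 38.57 + j321.7 VA.
Step 7 — Real power: P = Re(S) = 38.57 W.
Step 8 — Reactive power: Q = Im(S) = 321.7 VAR.
Step 9 — Apparent power: |S| = 324.1 VA.
Step 10 — Power factor: PF = P/|S| = 0.119 (lagging).

(a) P = 38.57 W  (b) Q = 321.7 VAR  (c) S = 324.1 VA  (d) PF = 0.119 (lagging)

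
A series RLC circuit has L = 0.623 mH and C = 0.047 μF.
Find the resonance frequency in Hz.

Step 1 — Resonance condition Im(Z)=0 gives ω₀ = 1/√(LC).
Step 2 — ω₀ = 1/√(0.000623·4.7e-08) = 1.848e+05 rad/s.
Step 3 — f₀ = ω₀/(2π) = 2.941e+04 Hz.

f₀ = 2.941e+04 Hz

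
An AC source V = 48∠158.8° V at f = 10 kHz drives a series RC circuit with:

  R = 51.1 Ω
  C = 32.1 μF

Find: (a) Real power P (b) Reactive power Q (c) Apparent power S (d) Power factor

Step 1 — Angular frequency: ω = 2π·f = 2π·1e+04 = 6.283e+04 rad/s.
Step 2 — Component impedances:
  R: Z = R = 51.1 Ω
  C: Z = 1/(jωC) = -j/(ω·C) = 0 - j0.4958 Ω
Step 3 — Series combination: Z_total = R + C = 51.1 - j0.4958 Ω = 51.1∠-0.6° Ω.
Step 4 — Source phasor: V = 48∠158.8° V = -44.75 + j17.36 V.
Step 5 — Current: I = V / Z = -0.879 + j0.3312 A = 0.9393∠159.4° A.
Step 6 — Complex power: S = V·I* = 45.08 - j0.4374 VA.
Step 7 — Real power: P = Re(S) = 45.08 W.
Step 8 — Reactive power: Q = Im(S) = -0.4374 VAR.
Step 9 — Apparent power: |S| = 45.09 VA.
Step 10 — Power factor: PF = P/|S| = 1 (leading).

(a) P = 45.08 W  (b) Q = -0.4374 VAR  (c) S = 45.09 VA  (d) PF = 1 (leading)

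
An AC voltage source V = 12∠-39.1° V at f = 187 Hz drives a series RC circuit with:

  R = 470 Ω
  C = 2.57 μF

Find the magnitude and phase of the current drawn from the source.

Step 1 — Angular frequency: ω = 2π·f = 2π·187 = 1175 rad/s.
Step 2 — Component impedances:
  R: Z = R = 470 Ω
  C: Z = 1/(jωC) = -j/(ω·C) = 0 - j331.2 Ω
Step 3 — Series combination: Z_total = R + C = 470 - j331.2 Ω = 575∠-35.2° Ω.
Step 4 — Source phasor: V = 12∠-39.1° V = 9.313 - j7.568 V.
Step 5 — Ohm's law: I = V / Z_total = (9.313 - j7.568) / (470 - j331.2) = 0.02082 - j0.001431 A.
Step 6 — Convert to polar: |I| = 0.02087 A, ∠I = -3.9°.

I = 0.02087∠-3.9° A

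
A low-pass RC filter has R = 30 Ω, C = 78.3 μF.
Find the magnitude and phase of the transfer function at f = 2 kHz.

Step 1 — Angular frequency: ω = 2π·2000 = 1.257e+04 rad/s.
Step 2 — Transfer function: H(jω) = 1/(1 + jωRC).
Step 3 — Denominator: 1 + jωRC = 1 + j·1.257e+04·30·7.83e-05 = 1 + j29.52.
Step 4 — H = 0.001146 - j0.03384.
Step 5 — Magnitude: |H| = 0.03386 (-29.4 dB); phase: φ = -88.1°.

|H| = 0.03386 (-29.4 dB), φ = -88.1°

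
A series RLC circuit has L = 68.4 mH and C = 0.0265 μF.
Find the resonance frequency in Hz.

Step 1 — Resonance condition Im(Z)=0 gives ω₀ = 1/√(LC).
Step 2 — ω₀ = 1/√(0.0684·2.65e-08) = 2.349e+04 rad/s.
Step 3 — f₀ = ω₀/(2π) = 3738 Hz.

f₀ = 3738 Hz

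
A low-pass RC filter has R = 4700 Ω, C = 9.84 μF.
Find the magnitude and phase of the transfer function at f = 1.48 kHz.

Step 1 — Angular frequency: ω = 2π·1480 = 9299 rad/s.
Step 2 — Transfer function: H(jω) = 1/(1 + jωRC).
Step 3 — Denominator: 1 + jωRC = 1 + j·9299·4700·9.84e-06 = 1 + j430.1.
Step 4 — H = 5.407e-06 - j0.002325.
Step 5 — Magnitude: |H| = 0.002325 (-52.7 dB); phase: φ = -89.9°.

|H| = 0.002325 (-52.7 dB), φ = -89.9°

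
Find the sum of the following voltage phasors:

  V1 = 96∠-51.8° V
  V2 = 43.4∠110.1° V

Step 1 — Convert each phasor to rectangular form:
  V1 = 96·(cos(-51.8°) + j·sin(-51.8°)) = 59.37 - j75.44 V
  V2 = 43.4·(cos(110.1°) + j·sin(110.1°)) = -14.91 + j40.76 V
Step 2 — Sum components: V_total = 44.45 - j34.69 V.
Step 3 — Convert to polar: |V_total| = 56.38 V, ∠V_total = -38.0°.

V_total = 56.38∠-38.0° V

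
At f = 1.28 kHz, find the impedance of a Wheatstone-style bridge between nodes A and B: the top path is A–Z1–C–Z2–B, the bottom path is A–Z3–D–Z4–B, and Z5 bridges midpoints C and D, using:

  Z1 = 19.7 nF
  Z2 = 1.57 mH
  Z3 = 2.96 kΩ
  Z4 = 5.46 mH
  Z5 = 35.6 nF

Step 1 — Angular frequency: ω = 2π·f = 2π·1280 = 8042 rad/s.
Step 2 — Component impedances:
  Z1: Z = 1/(jωC) = -j/(ω·C) = 0 - j6312 Ω
  Z2: Z = jωL = j·8042·0.00157 = 0 + j12.63 Ω
  Z3: Z = R = 2960 Ω
  Z4: Z = jωL = j·8042·0.00546 = 0 + j43.91 Ω
  Z5: Z = 1/(jωC) = -j/(ω·C) = 0 - j3493 Ω
Step 3 — Bridge requires nodal analysis (the Z5 bridge couples midpoints C and D, so the two paths cannot be reduced to a simple series/parallel combination). Setting node B to ground and injecting 1 A at node A, the 3-node admittance system at A, C, D solves to V_A = Z_AB = 2453 - j1116 Ω = 2695∠-24.5° Ω.

Z = 2453 - j1116 Ω = 2695∠-24.5° Ω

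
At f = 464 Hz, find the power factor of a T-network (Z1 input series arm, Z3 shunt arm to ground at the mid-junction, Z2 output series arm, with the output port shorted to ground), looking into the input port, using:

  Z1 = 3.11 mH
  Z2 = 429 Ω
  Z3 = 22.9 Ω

Step 1 — Angular frequency: ω = 2π·f = 2π·464 = 2915 rad/s.
Step 2 — Component impedances:
  Z1: Z = jωL = j·2915·0.00311 = 0 + j9.067 Ω
  Z2: Z = R = 429 Ω
  Z3: Z = R = 22.9 Ω
Step 3 — With the output port shorted to ground, the output series arm Z2 runs from the junction to ground; the shunt arm Z3 also runs from the junction to ground. They appear in parallel: Z3 || Z2 = 21.74 Ω.
Step 4 — Series with input arm Z1: Z_in = Z1 + (Z3 || Z2) = 21.74 + j9.067 Ω = 23.55∠22.6° Ω.
Step 5 — Power factor: PF = cos(φ) = Re(Z)/|Z| = 21.74/23.555 = 0.9229.
Step 6 — Type: Im(Z) = 9.067 ⇒ lagging (phase φ = 22.6°).

PF = 0.9229 (lagging, φ = 22.6°)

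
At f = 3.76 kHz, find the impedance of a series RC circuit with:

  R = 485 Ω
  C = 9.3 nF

Step 1 — Angular frequency: ω = 2π·f = 2π·3760 = 2.362e+04 rad/s.
Step 2 — Component impedances:
  R: Z = R = 485 Ω
  C: Z = 1/(jωC) = -j/(ω·C) = 0 - j4551 Ω
Step 3 — Series combination: Z_total = R + C = 485 - j4551 Ω = 4577∠-83.9° Ω.

Z = 485 - j4551 Ω = 4577∠-83.9° Ω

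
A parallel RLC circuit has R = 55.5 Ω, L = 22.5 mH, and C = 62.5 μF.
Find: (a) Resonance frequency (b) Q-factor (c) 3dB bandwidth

Step 1 — Resonance: ω₀ = 1/√(LC) = 1/√(0.0225·6.25e-05) = 843.3 rad/s.
Step 2 — f₀ = ω₀/(2π) = 134.2 Hz.
Step 3 — Parallel Q: Q = R/(ω₀L) = 55.5/(843.3·0.0225) = 2.925.
Step 4 — Bandwidth: Δω = ω₀/Q = 288.3 rad/s; BW = Δω/(2π) = 45.88 Hz.

(a) f₀ = 134.2 Hz  (b) Q = 2.925  (c) BW = 45.88 Hz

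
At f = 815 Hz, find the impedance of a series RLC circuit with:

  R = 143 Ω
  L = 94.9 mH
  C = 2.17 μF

Step 1 — Angular frequency: ω = 2π·f = 2π·815 = 5121 rad/s.
Step 2 — Component impedances:
  R: Z = R = 143 Ω
  L: Z = jωL = j·5121·0.0949 = 0 + j486 Ω
  C: Z = 1/(jωC) = -j/(ω·C) = 0 - j89.99 Ω
Step 3 — Series combination: Z_total = R + L + C = 143 + j396 Ω = 421∠70.1° Ω.

Z = 143 + j396 Ω = 421∠70.1° Ω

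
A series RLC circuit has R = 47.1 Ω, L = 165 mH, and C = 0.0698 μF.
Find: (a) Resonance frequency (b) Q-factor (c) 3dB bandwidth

Step 1 — Resonance condition Im(Z)=0 gives ω₀ = 1/√(LC).
Step 2 — ω₀ = 1/√(0.165·6.98e-08) = 9318 rad/s.
Step 3 — f₀ = ω₀/(2π) = 1483 Hz.
Step 4 — Series Q: Q = ω₀L/R = 9318·0.165/47.1 = 32.64.
Step 5 — 3dB bandwidth: Δω = ω₀/Q = 285.5 rad/s; BW = Δω/(2π) = 45.43 Hz.

(a) f₀ = 1483 Hz  (b) Q = 32.64  (c) BW = 45.43 Hz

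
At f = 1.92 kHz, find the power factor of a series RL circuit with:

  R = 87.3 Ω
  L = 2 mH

Step 1 — Angular frequency: ω = 2π·f = 2π·1920 = 1.206e+04 rad/s.
Step 2 — Component impedances:
  R: Z = R = 87.3 Ω
  L: Z = jωL = j·1.206e+04·0.002 = 0 + j24.13 Ω
Step 3 — Series combination: Z_total = R + L = 87.3 + j24.13 Ω = 90.57∠15.4° Ω.
Step 4 — Power factor: PF = cos(φ) = Re(Z)/|Z| = 87.3/90.57 = 0.9639.
Step 5 — Type: Im(Z) = 24.13 ⇒ lagging (phase φ = 15.4°).

PF = 0.9639 (lagging, φ = 15.4°)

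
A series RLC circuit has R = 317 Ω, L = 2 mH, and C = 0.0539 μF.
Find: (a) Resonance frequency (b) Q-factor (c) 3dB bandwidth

Step 1 — Resonance: ω₀ = 1/√(LC) = 1/√(0.002·5.39e-08) = 9.631e+04 rad/s.
Step 2 — f₀ = ω₀/(2π) = 1.533e+04 Hz.
Step 3 — Series Q: Q = ω₀L/R = 9.631e+04·0.002/317 = 0.6077.
Step 4 — Bandwidth: Δω = ω₀/Q = 1.585e+05 rad/s; BW = Δω/(2π) = 2.523e+04 Hz.

(a) f₀ = 1.533e+04 Hz  (b) Q = 0.6077  (c) BW = 2.523e+04 Hz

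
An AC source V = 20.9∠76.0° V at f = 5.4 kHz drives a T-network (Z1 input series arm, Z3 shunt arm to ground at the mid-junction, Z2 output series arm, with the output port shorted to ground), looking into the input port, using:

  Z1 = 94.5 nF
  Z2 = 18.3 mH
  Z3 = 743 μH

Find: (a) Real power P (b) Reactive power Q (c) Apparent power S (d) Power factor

Step 1 — Angular frequency: ω = 2π·f = 2π·5400 = 3.393e+04 rad/s.
Step 2 — Component impedances:
  Z1: Z = 1/(jωC) = -j/(ω·C) = 0 - j311.9 Ω
  Z2: Z = jωL = j·3.393e+04·0.0183 = 0 + j620.9 Ω
  Z3: Z = jωL = j·3.393e+04·0.000743 = 0 + j25.21 Ω
Step 3 — With the output port shorted to ground, the output series arm Z2 runs from the junction to ground; the shunt arm Z3 also runs from the junction to ground. They appear in parallel: Z3 || Z2 = 0 + j24.23 Ω.
Step 4 — Series with input arm Z1: Z_in = Z1 + (Z3 || Z2) = 0 - j287.7 Ω = 287.7∠-90.0° Ω.
Step 5 — Source phasor: V = 20.9∠76.0° V = 5.056 + j20.28 V.
Step 6 — Current: I = V / Z = -0.0705 + j0.01758 A = 0.07266∠166.0° A.
Step 7 — Complex power: S = V·I* = 0 - j1.518 VA.
Step 8 — Real power: P = Re(S) = 0 W.
Step 9 — Reactive power: Q = Im(S) = -1.518 VAR.
Step 10 — Apparent power: |S| = 1.518 VA.
Step 11 — Power factor: PF = P/|S| = 0 (leading).

(a) P = 0 W  (b) Q = -1.518 VAR  (c) S = 1.518 VA  (d) PF = 0 (leading)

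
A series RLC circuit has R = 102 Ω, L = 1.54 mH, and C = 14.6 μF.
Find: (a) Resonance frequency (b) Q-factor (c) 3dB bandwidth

Step 1 — Resonance condition Im(Z)=0 gives ω₀ = 1/√(LC).
Step 2 — ω₀ = 1/√(0.00154·1.46e-05) = 6669 rad/s.
Step 3 — f₀ = ω₀/(2π) = 1061 Hz.
Step 4 — Series Q: Q = ω₀L/R = 6669·0.00154/102 = 0.1007.
Step 5 — 3dB bandwidth: Δω = ω₀/Q = 6.623e+04 rad/s; BW = Δω/(2π) = 1.054e+04 Hz.

(a) f₀ = 1061 Hz  (b) Q = 0.1007  (c) BW = 1.054e+04 Hz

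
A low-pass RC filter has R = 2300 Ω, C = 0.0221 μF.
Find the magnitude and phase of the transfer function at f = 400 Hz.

Step 1 — Angular frequency: ω = 2π·400 = 2513 rad/s.
Step 2 — Transfer function: H(jω) = 1/(1 + jωRC).
Step 3 — Denominator: 1 + jωRC = 1 + j·2513·2300·2.21e-08 = 1 + j0.1277.
Step 4 — H = 0.9839 - j0.1257.
Step 5 — Magnitude: |H| = 0.9919 (-0.1 dB); phase: φ = -7.3°.

|H| = 0.9919 (-0.1 dB), φ = -7.3°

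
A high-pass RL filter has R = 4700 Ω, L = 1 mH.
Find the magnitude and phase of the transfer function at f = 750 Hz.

Step 1 — Angular frequency: ω = 2π·750 = 4712 rad/s.
Step 2 — Transfer function: H(jω) = jωL/(R + jωL).
Step 3 — Numerator jωL = j·4.712; denominator R + jωL = 4700 + j4.712.
Step 4 — H = 1.005e-06 + j0.001003.
Step 5 — Magnitude: |H| = 0.001003 (-60.0 dB); phase: φ = 89.9°.

|H| = 0.001003 (-60.0 dB), φ = 89.9°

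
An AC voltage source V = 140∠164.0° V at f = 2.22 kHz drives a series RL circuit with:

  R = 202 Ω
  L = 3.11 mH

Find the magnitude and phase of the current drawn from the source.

Step 1 — Angular frequency: ω = 2π·f = 2π·2220 = 1.395e+04 rad/s.
Step 2 — Component impedances:
  R: Z = R = 202 Ω
  L: Z = jωL = j·1.395e+04·0.00311 = 0 + j43.38 Ω
Step 3 — Series combination: Z_total = R + L = 202 + j43.38 Ω = 206.6∠12.1° Ω.
Step 4 — Source phasor: V = 140∠164.0° V = -134.6 + j38.59 V.
Step 5 — Ohm's law: I = V / Z_total = (-134.6 + j38.59) / (202 + j43.38) = -0.5976 + j0.3194 A.
Step 6 — Convert to polar: |I| = 0.6776 A, ∠I = 151.9°.

I = 0.6776∠151.9° A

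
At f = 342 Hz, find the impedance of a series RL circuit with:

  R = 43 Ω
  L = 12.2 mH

Step 1 — Angular frequency: ω = 2π·f = 2π·342 = 2149 rad/s.
Step 2 — Component impedances:
  R: Z = R = 43 Ω
  L: Z = jωL = j·2149·0.0122 = 0 + j26.22 Ω
Step 3 — Series combination: Z_total = R + L = 43 + j26.22 Ω = 50.36∠31.4° Ω.

Z = 43 + j26.22 Ω = 50.36∠31.4° Ω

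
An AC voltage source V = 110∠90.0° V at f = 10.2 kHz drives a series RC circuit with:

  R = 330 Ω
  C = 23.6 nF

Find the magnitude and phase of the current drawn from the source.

Step 1 — Angular frequency: ω = 2π·f = 2π·1.02e+04 = 6.409e+04 rad/s.
Step 2 — Component impedances:
  R: Z = R = 330 Ω
  C: Z = 1/(jωC) = -j/(ω·C) = 0 - j661.2 Ω
Step 3 — Series combination: Z_total = R + C = 330 - j661.2 Ω = 738.9∠-63.5° Ω.
Step 4 — Source phasor: V = 110∠90.0° V = 0 + j110 V.
Step 5 — Ohm's law: I = V / Z_total = (0 + j110) / (330 - j661.2) = -0.1332 + j0.06648 A.
Step 6 — Convert to polar: |I| = 0.1489 A, ∠I = 153.5°.

I = 0.1489∠153.5° A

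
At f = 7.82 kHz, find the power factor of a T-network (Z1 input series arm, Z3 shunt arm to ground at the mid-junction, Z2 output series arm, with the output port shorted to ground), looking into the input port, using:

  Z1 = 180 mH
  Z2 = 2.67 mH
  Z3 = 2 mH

Step 1 — Angular frequency: ω = 2π·f = 2π·7820 = 4.913e+04 rad/s.
Step 2 — Component impedances:
  Z1: Z = jωL = j·4.913e+04·0.18 = 0 + j8844 Ω
  Z2: Z = jωL = j·4.913e+04·0.00267 = 0 + j131.2 Ω
  Z3: Z = jωL = j·4.913e+04·0.002 = 0 + j98.27 Ω
Step 3 — With the output port shorted to ground, the output series arm Z2 runs from the junction to ground; the shunt arm Z3 also runs from the junction to ground. They appear in parallel: Z3 || Z2 = 0 + j56.18 Ω.
Step 4 — Series with input arm Z1: Z_in = Z1 + (Z3 || Z2) = 0 + j8900 Ω = 8900∠90.0° Ω.
Step 5 — Power factor: PF = cos(φ) = Re(Z)/|Z| = 0/8900 = 0.
Step 6 — Type: Im(Z) = 8900 ⇒ lagging (phase φ = 90.0°).

PF = 0 (lagging, φ = 90.0°)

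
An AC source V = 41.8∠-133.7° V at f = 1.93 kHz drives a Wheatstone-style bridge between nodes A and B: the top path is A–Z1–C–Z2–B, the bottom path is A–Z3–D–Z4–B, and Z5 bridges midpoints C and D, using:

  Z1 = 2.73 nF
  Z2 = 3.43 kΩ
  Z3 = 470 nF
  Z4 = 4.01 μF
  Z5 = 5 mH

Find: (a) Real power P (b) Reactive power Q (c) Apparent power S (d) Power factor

Step 1 — Angular frequency: ω = 2π·f = 2π·1930 = 1.213e+04 rad/s.
Step 2 — Component impedances:
  Z1: Z = 1/(jωC) = -j/(ω·C) = 0 - j3.021e+04 Ω
  Z2: Z = R = 3430 Ω
  Z3: Z = 1/(jωC) = -j/(ω·C) = 0 - j175.5 Ω
  Z4: Z = 1/(jωC) = -j/(ω·C) = 0 - j20.56 Ω
  Z5: Z = jωL = j·1.213e+04·0.005 = 0 + j60.63 Ω
Step 3 — Bridge requires nodal analysis (the Z5 bridge couples midpoints C and D, so the two paths cannot be reduced to a simple series/parallel combination). Setting node B to ground and injecting 1 A at node A, the 3-node admittance system at A, C, D solves to V_A = Z_AB = 0.1191 - j195 Ω = 195∠-90.0° Ω.
Step 4 — Source phasor: V = 41.8∠-133.7° V = -28.88 - j30.22 V.
Step 5 — Current: I = V / Z = 0.1549 - j0.1482 A = 0.2144∠-43.7° A.
Step 6 — Complex power: S = V·I* = 0.005473 - j8.96 VA.
Step 7 — Real power: P = Re(S) = 0.005473 W.
Step 8 — Reactive power: Q = Im(S) = -8.96 VAR.
Step 9 — Apparent power: |S| = 8.96 VA.
Step 10 — Power factor: PF = P/|S| = 0.0006108 (leading).

(a) P = 0.005473 W  (b) Q = -8.96 VAR  (c) S = 8.96 VA  (d) PF = 0.0006108 (leading)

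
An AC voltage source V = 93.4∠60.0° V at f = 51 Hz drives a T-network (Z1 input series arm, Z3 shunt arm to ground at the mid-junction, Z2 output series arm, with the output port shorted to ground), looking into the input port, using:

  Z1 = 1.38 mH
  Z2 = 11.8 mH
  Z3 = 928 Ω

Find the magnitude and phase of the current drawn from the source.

Step 1 — Angular frequency: ω = 2π·f = 2π·51 = 320.4 rad/s.
Step 2 — Component impedances:
  Z1: Z = jωL = j·320.4·0.00138 = 0 + j0.4422 Ω
  Z2: Z = jωL = j·320.4·0.0118 = 0 + j3.781 Ω
  Z3: Z = R = 928 Ω
Step 3 — With the output port shorted to ground, the output series arm Z2 runs from the junction to ground; the shunt arm Z3 also runs from the junction to ground. They appear in parallel: Z3 || Z2 = 0.01541 + j3.781 Ω.
Step 4 — Series with input arm Z1: Z_in = Z1 + (Z3 || Z2) = 0.01541 + j4.223 Ω = 4.223∠89.8° Ω.
Step 5 — Source phasor: V = 93.4∠60.0° V = 46.7 + j80.89 V.
Step 6 — Ohm's law: I = V / Z_total = (46.7 + j80.89) / (0.01541 + j4.223) = 19.19 - j10.99 A.
Step 7 — Convert to polar: |I| = 22.11 A, ∠I = -29.8°.

I = 22.11∠-29.8° A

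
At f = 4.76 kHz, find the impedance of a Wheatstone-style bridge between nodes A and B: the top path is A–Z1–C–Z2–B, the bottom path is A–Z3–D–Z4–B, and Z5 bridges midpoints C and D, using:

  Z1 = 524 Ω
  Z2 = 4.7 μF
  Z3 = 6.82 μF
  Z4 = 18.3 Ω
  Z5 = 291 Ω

Step 1 — Angular frequency: ω = 2π·f = 2π·4760 = 2.991e+04 rad/s.
Step 2 — Component impedances:
  Z1: Z = R = 524 Ω
  Z2: Z = 1/(jωC) = -j/(ω·C) = 0 - j7.114 Ω
  Z3: Z = 1/(jωC) = -j/(ω·C) = 0 - j4.903 Ω
  Z4: Z = R = 18.3 Ω
  Z5: Z = R = 291 Ω
Step 3 — Bridge requires nodal analysis (the Z5 bridge couples midpoints C and D, so the two paths cannot be reduced to a simple series/parallel combination). Setting node B to ground and injecting 1 A at node A, the 3-node admittance system at A, C, D solves to V_A = Z_AB = 16.7 - j4.652 Ω = 17.34∠-15.6° Ω.

Z = 16.7 - j4.652 Ω = 17.34∠-15.6° Ω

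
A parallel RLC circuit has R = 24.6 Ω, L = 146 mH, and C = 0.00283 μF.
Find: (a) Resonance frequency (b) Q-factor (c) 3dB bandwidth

Step 1 — Resonance: ω₀ = 1/√(LC) = 1/√(0.146·2.83e-09) = 4.92e+04 rad/s.
Step 2 — f₀ = ω₀/(2π) = 7830 Hz.
Step 3 — Parallel Q: Q = R/(ω₀L) = 24.6/(4.92e+04·0.146) = 0.003425.
Step 4 — Bandwidth: Δω = ω₀/Q = 1.436e+07 rad/s; BW = Δω/(2π) = 2.286e+06 Hz.

(a) f₀ = 7830 Hz  (b) Q = 0.003425  (c) BW = 2.286e+06 Hz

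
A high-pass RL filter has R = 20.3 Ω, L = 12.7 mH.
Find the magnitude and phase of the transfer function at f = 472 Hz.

Step 1 — Angular frequency: ω = 2π·472 = 2966 rad/s.
Step 2 — Transfer function: H(jω) = jωL/(R + jωL).
Step 3 — Numerator jωL = j·37.66; denominator R + jωL = 20.3 + j37.66.
Step 4 — H = 0.7749 + j0.4177.
Step 5 — Magnitude: |H| = 0.8803 (-1.1 dB); phase: φ = 28.3°.

|H| = 0.8803 (-1.1 dB), φ = 28.3°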